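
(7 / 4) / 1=7 / 4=1.75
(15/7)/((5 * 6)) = 1/14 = 0.07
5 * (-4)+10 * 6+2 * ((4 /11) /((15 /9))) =2224 /55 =40.44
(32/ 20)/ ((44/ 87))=174/ 55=3.16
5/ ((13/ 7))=35/ 13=2.69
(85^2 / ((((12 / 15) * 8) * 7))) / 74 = 36125 / 16576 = 2.18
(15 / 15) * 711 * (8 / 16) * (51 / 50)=36261 / 100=362.61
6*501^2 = 1506006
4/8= 1/2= 0.50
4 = 4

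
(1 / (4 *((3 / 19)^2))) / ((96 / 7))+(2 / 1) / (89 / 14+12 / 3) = 463183 / 501120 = 0.92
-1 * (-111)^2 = -12321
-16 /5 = -3.20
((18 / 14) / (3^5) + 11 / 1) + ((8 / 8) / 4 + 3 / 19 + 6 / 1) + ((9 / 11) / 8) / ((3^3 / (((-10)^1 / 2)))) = 5496721 / 316008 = 17.39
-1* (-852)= 852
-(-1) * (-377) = -377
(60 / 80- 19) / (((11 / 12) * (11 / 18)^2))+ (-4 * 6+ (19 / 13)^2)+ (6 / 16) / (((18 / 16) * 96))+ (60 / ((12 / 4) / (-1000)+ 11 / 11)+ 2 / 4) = -935893263289 / 64588084704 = -14.49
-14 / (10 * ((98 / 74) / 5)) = -37 / 7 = -5.29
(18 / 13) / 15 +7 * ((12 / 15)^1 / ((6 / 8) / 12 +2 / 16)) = 5842 / 195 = 29.96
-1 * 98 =-98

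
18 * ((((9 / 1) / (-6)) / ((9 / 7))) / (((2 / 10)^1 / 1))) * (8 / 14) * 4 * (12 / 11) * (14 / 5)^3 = -1580544 / 275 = -5747.43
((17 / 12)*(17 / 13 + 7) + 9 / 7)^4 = 1991891886336 / 68574961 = 29046.93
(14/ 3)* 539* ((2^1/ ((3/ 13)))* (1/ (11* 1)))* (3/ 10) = 8918/ 15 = 594.53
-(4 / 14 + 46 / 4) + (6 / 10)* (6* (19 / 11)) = -5.57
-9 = -9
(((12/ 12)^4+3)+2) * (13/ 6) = 13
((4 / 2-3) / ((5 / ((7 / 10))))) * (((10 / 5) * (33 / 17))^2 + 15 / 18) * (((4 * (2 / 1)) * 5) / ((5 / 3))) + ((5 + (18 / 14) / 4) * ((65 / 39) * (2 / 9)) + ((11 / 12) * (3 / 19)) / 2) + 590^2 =72240897622723 / 207559800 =348048.60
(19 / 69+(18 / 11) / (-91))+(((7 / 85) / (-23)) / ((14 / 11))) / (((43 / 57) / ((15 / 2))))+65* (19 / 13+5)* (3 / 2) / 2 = 63663024445 / 201957756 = 315.23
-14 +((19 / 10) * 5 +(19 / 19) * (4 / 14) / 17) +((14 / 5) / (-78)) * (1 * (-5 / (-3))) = -126505 / 27846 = -4.54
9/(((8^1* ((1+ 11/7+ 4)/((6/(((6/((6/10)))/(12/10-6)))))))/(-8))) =2268/575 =3.94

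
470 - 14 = 456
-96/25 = -3.84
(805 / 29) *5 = 138.79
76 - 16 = 60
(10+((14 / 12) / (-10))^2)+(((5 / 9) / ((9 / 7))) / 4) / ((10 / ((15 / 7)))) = 108397 / 10800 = 10.04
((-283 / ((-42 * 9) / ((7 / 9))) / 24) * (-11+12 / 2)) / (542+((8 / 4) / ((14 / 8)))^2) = -0.00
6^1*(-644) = -3864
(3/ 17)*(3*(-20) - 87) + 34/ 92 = -19997/ 782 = -25.57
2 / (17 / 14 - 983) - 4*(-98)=5388012 / 13745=392.00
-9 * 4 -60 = -96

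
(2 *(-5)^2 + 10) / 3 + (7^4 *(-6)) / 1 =-14386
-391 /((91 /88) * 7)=-34408 /637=-54.02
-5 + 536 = 531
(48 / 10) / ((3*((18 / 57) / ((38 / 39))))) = 2888 / 585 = 4.94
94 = 94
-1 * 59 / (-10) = 59 / 10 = 5.90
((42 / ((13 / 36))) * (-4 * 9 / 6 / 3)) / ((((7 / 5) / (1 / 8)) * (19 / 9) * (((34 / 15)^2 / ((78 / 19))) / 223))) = -182887875 / 104329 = -1752.99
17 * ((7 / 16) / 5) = 119 / 80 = 1.49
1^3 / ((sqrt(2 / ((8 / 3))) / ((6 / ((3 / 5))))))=20* sqrt(3) / 3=11.55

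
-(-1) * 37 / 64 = 37 / 64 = 0.58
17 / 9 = 1.89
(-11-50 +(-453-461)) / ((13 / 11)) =-825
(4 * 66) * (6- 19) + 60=-3372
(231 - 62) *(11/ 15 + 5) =14534/ 15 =968.93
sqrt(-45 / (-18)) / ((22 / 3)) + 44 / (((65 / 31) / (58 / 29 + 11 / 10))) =3 * sqrt(10) / 44 + 21142 / 325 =65.27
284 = 284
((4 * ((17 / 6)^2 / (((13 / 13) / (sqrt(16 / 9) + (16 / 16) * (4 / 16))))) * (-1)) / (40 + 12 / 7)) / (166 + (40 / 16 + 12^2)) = -38437 / 9855000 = -0.00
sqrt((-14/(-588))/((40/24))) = sqrt(70)/70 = 0.12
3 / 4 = 0.75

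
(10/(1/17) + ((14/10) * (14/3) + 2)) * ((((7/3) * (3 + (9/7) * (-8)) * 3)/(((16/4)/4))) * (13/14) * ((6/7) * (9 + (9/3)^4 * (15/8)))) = -1165860.47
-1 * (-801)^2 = -641601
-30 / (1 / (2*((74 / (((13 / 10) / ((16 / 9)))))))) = -236800 / 39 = -6071.79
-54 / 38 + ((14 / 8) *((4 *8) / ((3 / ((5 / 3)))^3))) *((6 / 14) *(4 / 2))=31439 / 4617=6.81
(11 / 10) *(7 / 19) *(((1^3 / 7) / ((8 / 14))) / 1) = 77 / 760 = 0.10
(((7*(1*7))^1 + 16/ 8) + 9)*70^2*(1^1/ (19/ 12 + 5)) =3528000/ 79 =44658.23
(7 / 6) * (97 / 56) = 97 / 48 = 2.02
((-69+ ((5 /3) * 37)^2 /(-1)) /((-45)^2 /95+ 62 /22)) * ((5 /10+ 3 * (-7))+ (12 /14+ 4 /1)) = 37974673 /15132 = 2509.56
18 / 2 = 9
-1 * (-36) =36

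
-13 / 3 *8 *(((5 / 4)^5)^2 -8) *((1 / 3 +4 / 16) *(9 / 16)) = -125308547 / 8388608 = -14.94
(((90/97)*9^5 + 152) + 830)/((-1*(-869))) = 5409664/84293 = 64.18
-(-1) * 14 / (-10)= -1.40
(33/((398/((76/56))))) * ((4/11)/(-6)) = -19/2786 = -0.01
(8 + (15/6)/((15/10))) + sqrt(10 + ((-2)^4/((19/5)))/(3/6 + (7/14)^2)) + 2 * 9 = sqrt(50730)/57 + 83/3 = 31.62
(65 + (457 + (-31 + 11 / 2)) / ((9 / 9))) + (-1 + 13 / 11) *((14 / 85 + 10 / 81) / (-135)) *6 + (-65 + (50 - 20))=3145637353 / 6816150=461.50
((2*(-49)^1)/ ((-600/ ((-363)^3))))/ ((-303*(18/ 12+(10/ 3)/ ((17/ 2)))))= 13281392817/ 974650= 13626.83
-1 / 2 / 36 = -1 / 72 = -0.01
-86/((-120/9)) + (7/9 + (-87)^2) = 1363721/180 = 7576.23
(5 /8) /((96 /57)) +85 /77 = 29075 /19712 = 1.47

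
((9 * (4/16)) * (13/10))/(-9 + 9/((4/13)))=13/90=0.14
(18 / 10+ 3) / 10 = 12 / 25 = 0.48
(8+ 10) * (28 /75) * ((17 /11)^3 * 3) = 2476152 /33275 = 74.41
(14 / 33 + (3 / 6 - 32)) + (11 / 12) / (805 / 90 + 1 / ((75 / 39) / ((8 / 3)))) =-4753937 / 153417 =-30.99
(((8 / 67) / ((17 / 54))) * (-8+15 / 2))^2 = 46656 / 1297321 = 0.04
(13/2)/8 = 13/16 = 0.81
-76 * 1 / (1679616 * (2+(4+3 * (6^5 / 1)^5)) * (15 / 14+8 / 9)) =-7 / 25865648607325802876093376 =-0.00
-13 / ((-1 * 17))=13 / 17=0.76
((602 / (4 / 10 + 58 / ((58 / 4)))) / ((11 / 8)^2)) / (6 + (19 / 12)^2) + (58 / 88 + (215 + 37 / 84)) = 31389859 / 139755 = 224.61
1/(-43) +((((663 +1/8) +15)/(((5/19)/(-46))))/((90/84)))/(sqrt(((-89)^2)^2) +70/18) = -85773235/6133864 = -13.98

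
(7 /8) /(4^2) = 7 /128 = 0.05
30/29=1.03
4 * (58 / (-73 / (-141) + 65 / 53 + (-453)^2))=1733736 / 1533539891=0.00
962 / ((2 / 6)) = 2886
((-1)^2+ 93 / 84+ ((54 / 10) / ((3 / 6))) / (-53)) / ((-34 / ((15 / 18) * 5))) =-70615 / 302736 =-0.23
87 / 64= 1.36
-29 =-29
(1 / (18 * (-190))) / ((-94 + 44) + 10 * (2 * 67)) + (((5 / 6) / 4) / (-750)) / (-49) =2353 / 432356400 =0.00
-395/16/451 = -395/7216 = -0.05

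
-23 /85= -0.27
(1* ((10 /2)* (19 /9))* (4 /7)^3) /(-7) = -6080 /21609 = -0.28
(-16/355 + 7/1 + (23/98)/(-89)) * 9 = 193738077/3096310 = 62.57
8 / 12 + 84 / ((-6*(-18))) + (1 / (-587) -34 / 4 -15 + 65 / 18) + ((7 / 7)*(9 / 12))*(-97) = -1927157 / 21132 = -91.20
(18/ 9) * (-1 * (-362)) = 724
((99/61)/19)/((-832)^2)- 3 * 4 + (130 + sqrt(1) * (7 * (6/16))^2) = 100198201891/802287616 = 124.89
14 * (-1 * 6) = -84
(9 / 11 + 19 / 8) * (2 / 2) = 281 / 88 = 3.19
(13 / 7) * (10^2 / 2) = 650 / 7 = 92.86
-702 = -702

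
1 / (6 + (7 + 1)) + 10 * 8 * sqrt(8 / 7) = 1 / 14 + 160 * sqrt(14) / 7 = 85.60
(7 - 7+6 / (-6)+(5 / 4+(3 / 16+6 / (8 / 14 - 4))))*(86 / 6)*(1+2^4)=-5117 / 16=-319.81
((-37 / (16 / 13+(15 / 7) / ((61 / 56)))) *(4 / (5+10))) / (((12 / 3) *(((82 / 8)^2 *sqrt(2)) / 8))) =-234728 *sqrt(2) / 7993155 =-0.04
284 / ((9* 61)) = 284 / 549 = 0.52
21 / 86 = 0.24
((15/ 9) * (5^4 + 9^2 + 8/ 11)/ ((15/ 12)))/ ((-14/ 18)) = -1211.53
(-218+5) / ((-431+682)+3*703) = -213 / 2360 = -0.09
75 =75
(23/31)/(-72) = -23/2232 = -0.01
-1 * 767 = -767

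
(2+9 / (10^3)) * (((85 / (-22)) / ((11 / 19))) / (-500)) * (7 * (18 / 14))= 5840163 / 24200000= 0.24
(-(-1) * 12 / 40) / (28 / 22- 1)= 1.10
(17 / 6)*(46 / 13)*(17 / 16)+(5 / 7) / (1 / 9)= 74609 / 4368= 17.08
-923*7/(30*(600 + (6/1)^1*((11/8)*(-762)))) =6461/170595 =0.04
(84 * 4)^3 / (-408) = -1580544 / 17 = -92973.18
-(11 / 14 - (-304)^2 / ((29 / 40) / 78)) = 4036730561 / 406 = 9942686.11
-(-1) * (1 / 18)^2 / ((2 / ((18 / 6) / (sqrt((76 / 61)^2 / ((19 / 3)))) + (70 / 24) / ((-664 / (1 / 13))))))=-35 / 67122432 + 61 * sqrt(57) / 49248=0.01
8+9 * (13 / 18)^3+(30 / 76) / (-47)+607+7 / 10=1791202429 / 2893320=619.08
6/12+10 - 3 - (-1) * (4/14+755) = 10679/14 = 762.79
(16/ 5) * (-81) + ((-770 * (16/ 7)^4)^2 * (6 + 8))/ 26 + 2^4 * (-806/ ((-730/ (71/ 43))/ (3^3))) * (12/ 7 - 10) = 237847883.34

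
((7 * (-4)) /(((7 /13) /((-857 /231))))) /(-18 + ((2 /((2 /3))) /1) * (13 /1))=44564 /4851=9.19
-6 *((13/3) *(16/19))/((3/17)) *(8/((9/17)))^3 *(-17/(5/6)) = 604836364288/69255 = 8733468.55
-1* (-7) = 7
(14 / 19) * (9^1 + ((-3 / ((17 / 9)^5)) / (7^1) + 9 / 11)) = 2142926550 / 296750113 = 7.22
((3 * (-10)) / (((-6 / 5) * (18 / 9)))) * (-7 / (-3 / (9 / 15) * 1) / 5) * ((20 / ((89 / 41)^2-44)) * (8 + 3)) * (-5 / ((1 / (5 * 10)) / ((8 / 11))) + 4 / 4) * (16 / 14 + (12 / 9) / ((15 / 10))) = 475521280 / 66043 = 7200.18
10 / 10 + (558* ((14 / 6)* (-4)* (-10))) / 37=52117 / 37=1408.57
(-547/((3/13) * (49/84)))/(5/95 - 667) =135109/22176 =6.09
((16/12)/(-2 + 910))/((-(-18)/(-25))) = -25/12258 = -0.00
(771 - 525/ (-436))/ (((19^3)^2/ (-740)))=-62285985/ 5128001029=-0.01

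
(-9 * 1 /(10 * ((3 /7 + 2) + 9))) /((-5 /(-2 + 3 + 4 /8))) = 189 /8000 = 0.02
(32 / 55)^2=1024 / 3025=0.34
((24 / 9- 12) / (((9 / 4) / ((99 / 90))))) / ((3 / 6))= -1232 / 135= -9.13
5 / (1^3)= 5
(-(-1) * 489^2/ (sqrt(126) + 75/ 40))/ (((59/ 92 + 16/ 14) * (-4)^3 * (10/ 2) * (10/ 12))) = 12832827/ 1667965- 102662616 * sqrt(14)/ 8339825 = -38.37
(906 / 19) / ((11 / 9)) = 8154 / 209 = 39.01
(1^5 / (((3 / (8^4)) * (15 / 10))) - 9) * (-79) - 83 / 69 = -14737936 / 207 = -71197.76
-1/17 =-0.06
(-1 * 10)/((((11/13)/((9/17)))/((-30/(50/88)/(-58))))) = -2808/493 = -5.70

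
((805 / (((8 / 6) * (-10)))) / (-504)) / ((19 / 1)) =23 / 3648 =0.01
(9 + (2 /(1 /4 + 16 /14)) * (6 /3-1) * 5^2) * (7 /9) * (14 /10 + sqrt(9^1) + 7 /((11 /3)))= 4253179 /19305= 220.31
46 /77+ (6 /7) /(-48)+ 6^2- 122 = -7517 /88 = -85.42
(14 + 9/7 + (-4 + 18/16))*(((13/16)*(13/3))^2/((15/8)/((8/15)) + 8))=13.36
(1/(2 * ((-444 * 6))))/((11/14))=-7/29304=-0.00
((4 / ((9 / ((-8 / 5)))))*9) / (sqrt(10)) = -16*sqrt(10) / 25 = -2.02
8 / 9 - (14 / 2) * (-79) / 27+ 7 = 766 / 27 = 28.37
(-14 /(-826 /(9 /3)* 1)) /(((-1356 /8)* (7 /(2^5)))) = -64 /46669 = -0.00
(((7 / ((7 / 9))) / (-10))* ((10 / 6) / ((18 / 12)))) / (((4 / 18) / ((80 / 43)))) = -360 / 43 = -8.37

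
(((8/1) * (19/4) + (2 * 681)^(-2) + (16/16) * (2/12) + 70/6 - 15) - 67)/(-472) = 59670581/875580768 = 0.07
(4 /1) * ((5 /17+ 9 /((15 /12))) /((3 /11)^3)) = 3391388 /2295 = 1477.73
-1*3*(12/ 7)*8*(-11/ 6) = 528/ 7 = 75.43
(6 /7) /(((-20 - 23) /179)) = -1074 /301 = -3.57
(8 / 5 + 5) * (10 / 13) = 66 / 13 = 5.08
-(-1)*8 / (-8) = -1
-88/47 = -1.87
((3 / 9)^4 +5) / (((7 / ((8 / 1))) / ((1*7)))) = 3248 / 81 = 40.10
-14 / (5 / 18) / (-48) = 1.05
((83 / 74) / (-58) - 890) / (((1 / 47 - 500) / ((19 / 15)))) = 162439379 / 72041220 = 2.25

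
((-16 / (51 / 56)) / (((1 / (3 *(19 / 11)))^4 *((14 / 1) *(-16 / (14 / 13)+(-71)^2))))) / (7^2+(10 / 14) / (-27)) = -37241571528 / 10131783225707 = -0.00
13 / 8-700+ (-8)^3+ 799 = -3291 / 8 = -411.38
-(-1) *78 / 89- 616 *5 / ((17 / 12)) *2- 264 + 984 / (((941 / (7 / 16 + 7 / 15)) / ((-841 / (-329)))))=-4608.94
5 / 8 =0.62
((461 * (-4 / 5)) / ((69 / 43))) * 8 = -634336 / 345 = -1838.66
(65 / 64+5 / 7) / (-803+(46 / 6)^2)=-6975 / 3000704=-0.00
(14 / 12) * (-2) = -7 / 3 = -2.33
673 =673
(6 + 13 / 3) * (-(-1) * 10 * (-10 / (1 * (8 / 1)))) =-775 / 6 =-129.17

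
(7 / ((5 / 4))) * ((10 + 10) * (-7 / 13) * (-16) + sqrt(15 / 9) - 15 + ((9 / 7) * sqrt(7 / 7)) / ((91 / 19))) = 28 * sqrt(15) / 15 + 401504 / 455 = 889.66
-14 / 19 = -0.74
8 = 8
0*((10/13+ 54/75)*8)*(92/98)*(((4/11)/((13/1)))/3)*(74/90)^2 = 0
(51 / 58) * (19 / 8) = 969 / 464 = 2.09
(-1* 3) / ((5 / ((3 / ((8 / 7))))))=-63 / 40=-1.58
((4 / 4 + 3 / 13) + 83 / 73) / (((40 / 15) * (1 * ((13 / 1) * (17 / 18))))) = 60669 / 838916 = 0.07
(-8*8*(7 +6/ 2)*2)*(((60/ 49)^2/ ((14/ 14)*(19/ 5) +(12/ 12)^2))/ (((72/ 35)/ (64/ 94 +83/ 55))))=-75480000/ 177331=-425.64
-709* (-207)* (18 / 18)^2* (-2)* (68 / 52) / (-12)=831657 / 26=31986.81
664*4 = 2656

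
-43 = -43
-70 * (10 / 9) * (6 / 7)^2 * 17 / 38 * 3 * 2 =-20400 / 133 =-153.38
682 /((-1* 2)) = -341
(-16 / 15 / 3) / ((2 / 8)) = -1.42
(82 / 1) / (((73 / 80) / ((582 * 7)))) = 26725440 / 73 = 366101.92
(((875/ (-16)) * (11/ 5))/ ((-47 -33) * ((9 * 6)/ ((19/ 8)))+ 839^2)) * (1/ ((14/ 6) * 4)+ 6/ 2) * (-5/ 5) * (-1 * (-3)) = 1363725/ 853756096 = 0.00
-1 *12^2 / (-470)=72 / 235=0.31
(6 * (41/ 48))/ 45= 41/ 360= 0.11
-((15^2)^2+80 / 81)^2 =-16815781497025 / 6561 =-2562990625.98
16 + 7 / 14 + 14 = 61 / 2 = 30.50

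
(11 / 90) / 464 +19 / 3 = 264491 / 41760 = 6.33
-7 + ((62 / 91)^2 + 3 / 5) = -245772 / 41405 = -5.94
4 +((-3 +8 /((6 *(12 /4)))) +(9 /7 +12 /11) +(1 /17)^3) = 3.82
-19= -19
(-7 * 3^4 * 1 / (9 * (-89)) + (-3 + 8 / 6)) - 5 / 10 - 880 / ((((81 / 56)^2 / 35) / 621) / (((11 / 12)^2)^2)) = -22615462945219 / 3503574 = -6454969.40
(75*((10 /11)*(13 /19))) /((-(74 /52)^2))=-6591000 /286121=-23.04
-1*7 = -7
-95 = -95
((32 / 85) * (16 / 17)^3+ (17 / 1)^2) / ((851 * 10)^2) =120818917 / 30242995860500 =0.00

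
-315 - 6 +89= -232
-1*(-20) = 20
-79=-79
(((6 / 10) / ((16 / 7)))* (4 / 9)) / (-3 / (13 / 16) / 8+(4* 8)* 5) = 91 / 124440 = 0.00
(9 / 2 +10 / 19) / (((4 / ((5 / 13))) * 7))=955 / 13832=0.07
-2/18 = -1/9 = -0.11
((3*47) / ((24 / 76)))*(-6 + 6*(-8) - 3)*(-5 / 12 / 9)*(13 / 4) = 1102855 / 288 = 3829.36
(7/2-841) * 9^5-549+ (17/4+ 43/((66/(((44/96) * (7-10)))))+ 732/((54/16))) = -7121356741/144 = -49453866.26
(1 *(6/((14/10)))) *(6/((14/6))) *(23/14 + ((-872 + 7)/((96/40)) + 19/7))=-1345905/343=-3923.92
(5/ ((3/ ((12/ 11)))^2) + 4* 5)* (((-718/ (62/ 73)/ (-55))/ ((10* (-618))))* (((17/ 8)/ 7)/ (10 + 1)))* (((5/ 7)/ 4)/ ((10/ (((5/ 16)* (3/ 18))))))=-55689875/ 42221941622784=-0.00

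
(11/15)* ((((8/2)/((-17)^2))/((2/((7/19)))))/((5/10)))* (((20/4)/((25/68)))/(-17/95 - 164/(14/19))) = -8624/37772895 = -0.00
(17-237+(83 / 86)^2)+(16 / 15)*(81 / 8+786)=23302261 / 36980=630.13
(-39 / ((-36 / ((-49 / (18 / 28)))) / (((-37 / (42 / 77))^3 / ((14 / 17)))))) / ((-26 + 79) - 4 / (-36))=730081899547 / 1238976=589262.34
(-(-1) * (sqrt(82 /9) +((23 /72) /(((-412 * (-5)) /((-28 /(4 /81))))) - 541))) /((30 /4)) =-8917129 /123600 +2 * sqrt(82) /45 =-71.74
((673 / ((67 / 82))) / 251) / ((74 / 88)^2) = 106840096 / 23022473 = 4.64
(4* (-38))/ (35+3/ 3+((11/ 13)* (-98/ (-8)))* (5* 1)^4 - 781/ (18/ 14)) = -71136/ 2764439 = -0.03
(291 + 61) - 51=301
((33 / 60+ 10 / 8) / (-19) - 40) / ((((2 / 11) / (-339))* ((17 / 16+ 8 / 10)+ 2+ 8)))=8740776 / 1387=6301.93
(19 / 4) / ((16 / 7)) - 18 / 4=-155 / 64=-2.42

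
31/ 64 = 0.48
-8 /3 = -2.67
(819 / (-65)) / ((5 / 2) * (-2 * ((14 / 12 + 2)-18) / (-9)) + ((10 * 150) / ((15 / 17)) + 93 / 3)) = -3402 / 465145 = -0.01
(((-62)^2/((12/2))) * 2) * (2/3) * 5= 38440/9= 4271.11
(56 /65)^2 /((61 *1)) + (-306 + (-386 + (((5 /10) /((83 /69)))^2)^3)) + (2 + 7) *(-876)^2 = 37240223790161401647153701 /5392685294497633600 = 6905692.02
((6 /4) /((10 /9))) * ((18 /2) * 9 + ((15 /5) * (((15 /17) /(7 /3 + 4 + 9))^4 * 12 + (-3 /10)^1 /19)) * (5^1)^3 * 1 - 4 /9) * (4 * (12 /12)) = 716376057572055 /1776317612236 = 403.29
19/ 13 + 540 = 541.46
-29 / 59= -0.49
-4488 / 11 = -408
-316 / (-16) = 79 / 4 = 19.75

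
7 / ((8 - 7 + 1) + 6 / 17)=119 / 40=2.98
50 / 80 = 5 / 8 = 0.62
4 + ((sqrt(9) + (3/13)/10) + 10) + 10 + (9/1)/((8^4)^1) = 7195209/266240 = 27.03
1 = 1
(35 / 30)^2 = 49 / 36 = 1.36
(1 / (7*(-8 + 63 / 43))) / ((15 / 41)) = -1763 / 29505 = -0.06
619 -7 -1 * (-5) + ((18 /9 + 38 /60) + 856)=44269 /30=1475.63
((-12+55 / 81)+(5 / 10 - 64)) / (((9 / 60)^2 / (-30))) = 24242000 / 243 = 99761.32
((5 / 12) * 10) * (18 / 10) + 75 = 82.50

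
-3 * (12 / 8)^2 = -27 / 4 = -6.75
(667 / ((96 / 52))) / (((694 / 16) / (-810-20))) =-7196930 / 1041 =-6913.48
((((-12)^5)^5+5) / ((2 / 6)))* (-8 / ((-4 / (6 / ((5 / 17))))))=-583824845861702359315994637324 / 5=-116764969172340471863198900000.00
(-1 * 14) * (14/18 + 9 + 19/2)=-2429/9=-269.89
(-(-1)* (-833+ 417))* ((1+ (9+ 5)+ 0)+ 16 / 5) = -37856 / 5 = -7571.20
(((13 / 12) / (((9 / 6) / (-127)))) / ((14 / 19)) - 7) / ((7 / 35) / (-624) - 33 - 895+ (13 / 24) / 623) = 766697620 / 5411424639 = 0.14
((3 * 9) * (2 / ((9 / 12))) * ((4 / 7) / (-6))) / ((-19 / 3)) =144 / 133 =1.08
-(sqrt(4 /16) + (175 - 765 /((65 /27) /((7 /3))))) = 14715 /26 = 565.96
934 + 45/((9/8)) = 974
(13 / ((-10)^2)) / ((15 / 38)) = 247 / 750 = 0.33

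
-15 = -15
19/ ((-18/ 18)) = -19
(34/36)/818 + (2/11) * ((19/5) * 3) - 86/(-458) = 419421119/185448780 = 2.26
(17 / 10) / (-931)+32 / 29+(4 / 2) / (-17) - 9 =-36792191 / 4589830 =-8.02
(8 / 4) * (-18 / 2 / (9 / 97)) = -194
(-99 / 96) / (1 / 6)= -99 / 16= -6.19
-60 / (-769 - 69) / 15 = 2 / 419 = 0.00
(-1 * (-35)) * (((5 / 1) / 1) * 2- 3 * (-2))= 560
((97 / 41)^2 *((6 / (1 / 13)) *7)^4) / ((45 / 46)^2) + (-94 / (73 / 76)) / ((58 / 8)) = 46245080720809894048 / 88966925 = 519800821718.97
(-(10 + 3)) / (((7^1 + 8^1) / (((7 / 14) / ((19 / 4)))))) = -26 / 285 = -0.09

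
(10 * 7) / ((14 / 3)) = 15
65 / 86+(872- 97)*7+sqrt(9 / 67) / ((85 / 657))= 1971*sqrt(67) / 5695+466615 / 86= 5428.59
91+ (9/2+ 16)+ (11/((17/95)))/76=7637/68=112.31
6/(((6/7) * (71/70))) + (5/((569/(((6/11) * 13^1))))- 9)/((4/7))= -15535037/1777556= -8.74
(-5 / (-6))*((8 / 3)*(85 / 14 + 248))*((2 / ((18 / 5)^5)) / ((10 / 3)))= 11115625 / 19840464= 0.56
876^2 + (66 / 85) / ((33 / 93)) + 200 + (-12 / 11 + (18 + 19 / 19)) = 717702351 / 935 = 767596.10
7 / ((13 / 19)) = 133 / 13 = 10.23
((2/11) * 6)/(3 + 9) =1/11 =0.09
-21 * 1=-21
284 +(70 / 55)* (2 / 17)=53136 / 187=284.15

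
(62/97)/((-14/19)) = -589/679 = -0.87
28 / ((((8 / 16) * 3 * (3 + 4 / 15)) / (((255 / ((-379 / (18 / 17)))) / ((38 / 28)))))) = -21600 / 7201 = -3.00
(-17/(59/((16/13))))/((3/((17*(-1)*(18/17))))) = 1632/767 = 2.13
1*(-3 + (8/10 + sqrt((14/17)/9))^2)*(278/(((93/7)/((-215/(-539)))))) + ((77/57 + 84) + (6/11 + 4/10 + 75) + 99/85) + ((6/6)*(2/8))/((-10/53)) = 95632*sqrt(238)/365211 + 10764431947/75698280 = 146.24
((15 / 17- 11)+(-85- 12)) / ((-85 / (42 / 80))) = 38241 / 57800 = 0.66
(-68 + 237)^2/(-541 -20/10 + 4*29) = -28561/427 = -66.89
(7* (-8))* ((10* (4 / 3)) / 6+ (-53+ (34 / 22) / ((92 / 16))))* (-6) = -12881008 / 759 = -16971.03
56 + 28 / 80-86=-593 / 20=-29.65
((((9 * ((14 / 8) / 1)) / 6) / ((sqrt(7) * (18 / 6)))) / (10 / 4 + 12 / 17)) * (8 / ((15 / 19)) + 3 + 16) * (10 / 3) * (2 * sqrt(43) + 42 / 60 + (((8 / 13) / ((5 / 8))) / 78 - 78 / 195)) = 2354993 * sqrt(7) / 1989468 + 7429 * sqrt(301) / 981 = 134.52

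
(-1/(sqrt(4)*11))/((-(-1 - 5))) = -1/132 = -0.01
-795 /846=-265 /282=-0.94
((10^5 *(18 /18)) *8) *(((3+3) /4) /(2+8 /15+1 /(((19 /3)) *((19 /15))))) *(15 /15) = 6498000000 /14393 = 451469.46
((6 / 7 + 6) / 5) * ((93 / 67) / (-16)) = -279 / 2345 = -0.12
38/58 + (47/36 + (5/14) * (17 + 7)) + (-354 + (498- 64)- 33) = 420445/7308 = 57.53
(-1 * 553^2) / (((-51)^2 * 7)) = -43687 / 2601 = -16.80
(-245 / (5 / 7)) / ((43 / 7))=-2401 / 43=-55.84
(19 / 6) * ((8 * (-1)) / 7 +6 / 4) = 95 / 84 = 1.13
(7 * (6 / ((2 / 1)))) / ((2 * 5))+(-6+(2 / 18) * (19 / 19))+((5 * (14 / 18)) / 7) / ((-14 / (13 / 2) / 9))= -7699 / 1260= -6.11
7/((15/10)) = 14/3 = 4.67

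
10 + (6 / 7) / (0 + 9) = 212 / 21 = 10.10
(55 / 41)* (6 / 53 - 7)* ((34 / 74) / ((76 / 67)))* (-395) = 9031842875 / 6110476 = 1478.09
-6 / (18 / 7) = -7 / 3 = -2.33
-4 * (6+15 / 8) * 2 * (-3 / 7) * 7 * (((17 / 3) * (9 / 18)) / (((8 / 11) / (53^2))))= 33092829 / 16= 2068301.81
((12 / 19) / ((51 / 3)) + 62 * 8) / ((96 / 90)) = 600825 / 1292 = 465.03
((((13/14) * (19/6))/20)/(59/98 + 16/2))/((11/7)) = 12103/1112760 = 0.01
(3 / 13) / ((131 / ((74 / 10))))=111 / 8515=0.01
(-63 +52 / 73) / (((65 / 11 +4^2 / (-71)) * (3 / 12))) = -14204828 / 324047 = -43.84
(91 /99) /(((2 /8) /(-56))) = -205.90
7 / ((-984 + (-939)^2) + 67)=7 / 880804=0.00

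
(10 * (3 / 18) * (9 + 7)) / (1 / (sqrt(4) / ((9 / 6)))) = 320 / 9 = 35.56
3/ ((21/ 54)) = 54/ 7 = 7.71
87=87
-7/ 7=-1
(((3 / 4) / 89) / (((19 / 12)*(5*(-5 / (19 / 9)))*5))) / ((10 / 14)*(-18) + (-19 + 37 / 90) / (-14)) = 252 / 32322575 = 0.00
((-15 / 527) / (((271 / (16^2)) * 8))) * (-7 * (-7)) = -23520 / 142817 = -0.16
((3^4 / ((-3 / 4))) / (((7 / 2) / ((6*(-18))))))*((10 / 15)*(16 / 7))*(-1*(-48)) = 243753.80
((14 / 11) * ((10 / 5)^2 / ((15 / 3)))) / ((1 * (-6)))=-28 / 165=-0.17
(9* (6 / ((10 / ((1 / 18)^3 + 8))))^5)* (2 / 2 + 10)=2432073739073509307975627 / 9640261511884800000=252282.96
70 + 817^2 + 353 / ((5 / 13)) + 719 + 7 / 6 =20075909 / 30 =669196.97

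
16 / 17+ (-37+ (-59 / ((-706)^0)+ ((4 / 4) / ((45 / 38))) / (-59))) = -4291126 / 45135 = -95.07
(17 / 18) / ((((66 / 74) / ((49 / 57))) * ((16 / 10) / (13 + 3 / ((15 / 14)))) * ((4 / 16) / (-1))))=-2434859 / 67716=-35.96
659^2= 434281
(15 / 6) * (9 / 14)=45 / 28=1.61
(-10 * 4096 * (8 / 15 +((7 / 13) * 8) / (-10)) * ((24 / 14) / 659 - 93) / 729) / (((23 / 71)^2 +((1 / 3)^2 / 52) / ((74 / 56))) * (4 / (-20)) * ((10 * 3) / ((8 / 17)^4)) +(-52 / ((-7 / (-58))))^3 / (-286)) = 60297609064321384448 / 31464084533312886359787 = 0.00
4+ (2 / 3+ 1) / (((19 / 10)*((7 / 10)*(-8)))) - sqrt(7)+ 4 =6259 / 798 - sqrt(7) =5.20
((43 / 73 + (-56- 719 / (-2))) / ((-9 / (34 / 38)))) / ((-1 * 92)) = 83861 / 255208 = 0.33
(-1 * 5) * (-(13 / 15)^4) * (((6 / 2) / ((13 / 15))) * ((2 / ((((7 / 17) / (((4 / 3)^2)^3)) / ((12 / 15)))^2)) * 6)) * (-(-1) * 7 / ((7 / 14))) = 1363508235075584 / 6975163125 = 195480.48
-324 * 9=-2916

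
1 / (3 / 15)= 5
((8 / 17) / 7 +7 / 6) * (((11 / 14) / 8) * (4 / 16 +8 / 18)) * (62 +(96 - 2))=3149575 / 239904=13.13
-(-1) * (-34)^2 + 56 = 1212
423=423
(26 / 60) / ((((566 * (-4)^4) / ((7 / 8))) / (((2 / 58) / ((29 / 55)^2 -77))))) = -55055 / 46810236223488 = -0.00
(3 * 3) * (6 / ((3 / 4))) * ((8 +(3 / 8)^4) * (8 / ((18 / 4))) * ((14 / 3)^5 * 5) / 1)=2760465715 / 243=11359941.21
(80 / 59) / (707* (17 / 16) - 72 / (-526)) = 0.00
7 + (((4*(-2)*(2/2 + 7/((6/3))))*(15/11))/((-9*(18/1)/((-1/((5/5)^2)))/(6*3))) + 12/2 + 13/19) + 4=2556/209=12.23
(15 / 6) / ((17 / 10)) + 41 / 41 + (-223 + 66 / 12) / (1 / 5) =-36891 / 34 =-1085.03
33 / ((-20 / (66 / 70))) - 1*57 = -58.56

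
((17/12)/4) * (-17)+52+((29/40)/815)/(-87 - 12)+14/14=303241067/6454800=46.98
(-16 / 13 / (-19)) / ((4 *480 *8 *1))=1 / 237120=0.00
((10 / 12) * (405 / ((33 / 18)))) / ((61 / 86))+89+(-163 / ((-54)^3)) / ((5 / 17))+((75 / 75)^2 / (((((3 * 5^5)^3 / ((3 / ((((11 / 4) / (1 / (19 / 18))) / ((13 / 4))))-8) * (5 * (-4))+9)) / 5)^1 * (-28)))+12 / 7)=30041446982606749888547 / 85770018017578125000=350.26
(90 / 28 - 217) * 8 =-11972 / 7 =-1710.29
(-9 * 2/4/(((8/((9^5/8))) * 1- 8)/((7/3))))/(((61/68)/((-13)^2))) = 209564901/847412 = 247.30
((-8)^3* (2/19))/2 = -512/19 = -26.95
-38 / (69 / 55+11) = -1045 / 337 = -3.10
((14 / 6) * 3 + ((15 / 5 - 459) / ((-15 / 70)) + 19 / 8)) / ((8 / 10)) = 85495 / 32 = 2671.72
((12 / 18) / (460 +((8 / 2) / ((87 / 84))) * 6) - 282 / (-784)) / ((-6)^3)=-1487453 / 889818048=-0.00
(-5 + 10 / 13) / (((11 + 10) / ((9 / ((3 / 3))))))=-165 / 91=-1.81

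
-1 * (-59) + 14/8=243/4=60.75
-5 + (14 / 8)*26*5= 445 / 2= 222.50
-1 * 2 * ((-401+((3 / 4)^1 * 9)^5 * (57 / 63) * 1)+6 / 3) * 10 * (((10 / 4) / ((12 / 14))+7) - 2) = -13935926675 / 7168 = -1944186.20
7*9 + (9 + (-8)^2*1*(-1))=8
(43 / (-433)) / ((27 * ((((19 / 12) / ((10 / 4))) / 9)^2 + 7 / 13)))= -1509300 / 222991969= -0.01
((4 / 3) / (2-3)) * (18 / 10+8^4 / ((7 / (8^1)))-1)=-655472 / 105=-6242.59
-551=-551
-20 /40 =-1 /2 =-0.50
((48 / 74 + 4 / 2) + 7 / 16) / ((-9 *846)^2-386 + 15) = 1827 / 34319794000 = 0.00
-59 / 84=-0.70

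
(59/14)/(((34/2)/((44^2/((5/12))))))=685344/595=1151.84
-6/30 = -1/5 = -0.20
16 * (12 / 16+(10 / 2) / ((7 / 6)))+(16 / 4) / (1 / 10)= 844 / 7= 120.57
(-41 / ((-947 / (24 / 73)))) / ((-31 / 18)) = -17712 / 2143061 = -0.01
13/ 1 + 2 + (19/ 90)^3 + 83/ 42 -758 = -3781396487/ 5103000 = -741.01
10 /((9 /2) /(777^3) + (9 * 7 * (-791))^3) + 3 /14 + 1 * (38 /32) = 2025355640943273194490029 /1444839692902290918053744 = 1.40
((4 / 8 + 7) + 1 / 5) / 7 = 11 / 10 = 1.10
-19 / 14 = -1.36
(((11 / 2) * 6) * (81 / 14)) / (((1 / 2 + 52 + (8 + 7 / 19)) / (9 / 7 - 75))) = -2911788 / 12593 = -231.22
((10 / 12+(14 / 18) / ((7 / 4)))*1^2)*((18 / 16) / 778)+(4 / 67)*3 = 150917 / 834016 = 0.18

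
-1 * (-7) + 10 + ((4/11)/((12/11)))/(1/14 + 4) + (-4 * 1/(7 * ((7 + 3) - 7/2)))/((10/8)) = 1323583/77805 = 17.01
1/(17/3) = 3/17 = 0.18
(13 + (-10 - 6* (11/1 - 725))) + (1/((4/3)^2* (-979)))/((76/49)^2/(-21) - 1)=4287.00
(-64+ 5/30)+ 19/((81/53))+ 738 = 111229/162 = 686.60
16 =16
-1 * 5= -5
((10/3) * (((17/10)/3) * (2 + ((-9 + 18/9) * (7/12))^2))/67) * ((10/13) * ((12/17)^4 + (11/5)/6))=4143240779/16637619024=0.25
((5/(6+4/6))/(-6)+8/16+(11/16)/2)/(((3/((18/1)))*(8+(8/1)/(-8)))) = 69/112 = 0.62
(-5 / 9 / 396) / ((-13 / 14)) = 35 / 23166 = 0.00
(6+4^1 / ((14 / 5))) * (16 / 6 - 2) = 104 / 21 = 4.95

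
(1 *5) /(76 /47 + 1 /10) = 2350 /807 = 2.91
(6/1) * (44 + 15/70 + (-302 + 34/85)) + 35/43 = -2322968/1505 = -1543.50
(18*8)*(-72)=-10368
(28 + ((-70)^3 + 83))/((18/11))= -3771779/18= -209543.28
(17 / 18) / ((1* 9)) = 17 / 162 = 0.10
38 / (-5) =-38 / 5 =-7.60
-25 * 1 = -25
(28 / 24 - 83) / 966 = -491 / 5796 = -0.08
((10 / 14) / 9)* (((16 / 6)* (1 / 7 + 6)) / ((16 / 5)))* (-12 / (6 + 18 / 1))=-1075 / 5292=-0.20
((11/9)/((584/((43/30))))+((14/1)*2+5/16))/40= 1116197/1576800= 0.71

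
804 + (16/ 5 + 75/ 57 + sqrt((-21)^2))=78804/ 95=829.52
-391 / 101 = -3.87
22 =22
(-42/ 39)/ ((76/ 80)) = -280/ 247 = -1.13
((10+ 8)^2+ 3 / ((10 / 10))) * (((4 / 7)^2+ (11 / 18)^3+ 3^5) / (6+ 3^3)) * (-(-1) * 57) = 144141921005 / 1047816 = 137564.15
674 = 674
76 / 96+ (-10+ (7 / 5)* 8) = 239 / 120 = 1.99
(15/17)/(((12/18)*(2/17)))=45/4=11.25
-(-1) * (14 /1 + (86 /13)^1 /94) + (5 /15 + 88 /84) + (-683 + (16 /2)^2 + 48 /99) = -85117031 /141141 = -603.06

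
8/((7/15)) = 120/7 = 17.14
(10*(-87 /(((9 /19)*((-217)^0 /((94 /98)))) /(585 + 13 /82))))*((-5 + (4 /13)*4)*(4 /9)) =1911716540 /1107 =1726934.54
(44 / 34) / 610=11 / 5185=0.00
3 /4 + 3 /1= 15 /4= 3.75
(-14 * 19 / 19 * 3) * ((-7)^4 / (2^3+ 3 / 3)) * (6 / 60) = -16807 / 15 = -1120.47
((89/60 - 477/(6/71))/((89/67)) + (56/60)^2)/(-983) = 340204129/78738300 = 4.32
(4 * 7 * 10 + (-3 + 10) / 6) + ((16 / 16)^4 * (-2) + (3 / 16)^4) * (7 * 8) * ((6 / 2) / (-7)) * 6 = 6991733 / 12288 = 568.99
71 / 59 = 1.20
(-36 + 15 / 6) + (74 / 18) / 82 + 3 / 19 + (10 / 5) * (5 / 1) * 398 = 27670370 / 7011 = 3946.71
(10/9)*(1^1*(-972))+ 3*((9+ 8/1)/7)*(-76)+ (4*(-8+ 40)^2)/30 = -1497.18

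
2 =2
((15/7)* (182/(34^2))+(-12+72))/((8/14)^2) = 1708875/9248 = 184.78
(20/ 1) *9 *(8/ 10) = 144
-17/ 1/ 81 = -17/ 81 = -0.21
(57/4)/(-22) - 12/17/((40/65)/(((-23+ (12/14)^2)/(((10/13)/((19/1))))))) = 230973861/366520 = 630.18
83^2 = 6889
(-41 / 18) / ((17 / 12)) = -82 / 51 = -1.61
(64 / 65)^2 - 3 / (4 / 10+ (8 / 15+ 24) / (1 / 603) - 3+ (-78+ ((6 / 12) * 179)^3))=23973962728 / 24729106675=0.97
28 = 28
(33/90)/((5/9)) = 33/50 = 0.66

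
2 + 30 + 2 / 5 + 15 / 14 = 2343 / 70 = 33.47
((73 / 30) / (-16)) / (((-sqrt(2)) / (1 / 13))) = 73 * sqrt(2) / 12480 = 0.01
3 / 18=1 / 6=0.17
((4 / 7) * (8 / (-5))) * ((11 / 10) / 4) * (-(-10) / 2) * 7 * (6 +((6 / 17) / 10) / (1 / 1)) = -22572 / 425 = -53.11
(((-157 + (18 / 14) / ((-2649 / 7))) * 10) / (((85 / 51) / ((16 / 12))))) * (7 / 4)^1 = -1940876 / 883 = -2198.05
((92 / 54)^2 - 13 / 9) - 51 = -36116 / 729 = -49.54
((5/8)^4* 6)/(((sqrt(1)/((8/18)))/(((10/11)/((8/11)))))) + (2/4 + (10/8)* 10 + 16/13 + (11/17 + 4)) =26323393/1357824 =19.39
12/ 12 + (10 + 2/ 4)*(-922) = -9680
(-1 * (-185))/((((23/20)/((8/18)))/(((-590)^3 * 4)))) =-12158436800000/207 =-58736409661.84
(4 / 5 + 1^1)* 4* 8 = 288 / 5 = 57.60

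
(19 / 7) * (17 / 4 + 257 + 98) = 27303 / 28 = 975.11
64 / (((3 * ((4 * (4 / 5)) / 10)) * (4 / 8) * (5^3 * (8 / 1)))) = 2 / 15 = 0.13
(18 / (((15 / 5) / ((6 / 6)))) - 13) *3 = -21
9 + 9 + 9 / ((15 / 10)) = 24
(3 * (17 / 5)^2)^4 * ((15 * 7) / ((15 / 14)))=141756320.17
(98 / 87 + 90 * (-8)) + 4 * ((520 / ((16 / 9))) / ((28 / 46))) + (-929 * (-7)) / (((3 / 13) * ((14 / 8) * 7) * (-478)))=174436583 / 145551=1198.46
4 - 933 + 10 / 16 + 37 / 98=-363775 / 392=-928.00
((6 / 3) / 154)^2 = 0.00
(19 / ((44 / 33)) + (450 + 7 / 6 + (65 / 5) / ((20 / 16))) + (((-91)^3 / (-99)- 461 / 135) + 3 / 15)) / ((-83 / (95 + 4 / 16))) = -1219746481 / 131472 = -9277.61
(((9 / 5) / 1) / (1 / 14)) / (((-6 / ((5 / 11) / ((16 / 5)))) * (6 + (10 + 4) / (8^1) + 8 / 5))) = -525 / 8228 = -0.06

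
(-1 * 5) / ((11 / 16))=-80 / 11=-7.27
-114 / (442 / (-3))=171 / 221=0.77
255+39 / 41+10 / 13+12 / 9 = 412628 / 1599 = 258.05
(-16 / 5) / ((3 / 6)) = -32 / 5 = -6.40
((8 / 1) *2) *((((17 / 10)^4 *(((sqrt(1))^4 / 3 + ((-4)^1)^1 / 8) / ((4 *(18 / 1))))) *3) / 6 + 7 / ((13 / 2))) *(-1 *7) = -839119589 / 7020000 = -119.53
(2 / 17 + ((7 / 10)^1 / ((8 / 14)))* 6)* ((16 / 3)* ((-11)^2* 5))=1228876 / 51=24095.61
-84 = -84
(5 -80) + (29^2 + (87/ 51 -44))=12303/ 17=723.71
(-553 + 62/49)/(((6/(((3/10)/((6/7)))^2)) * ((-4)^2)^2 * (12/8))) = -5407/184320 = -0.03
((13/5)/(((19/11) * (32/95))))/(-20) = -0.22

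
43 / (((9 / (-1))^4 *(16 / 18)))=43 / 5832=0.01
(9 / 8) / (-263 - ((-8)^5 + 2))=9 / 260024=0.00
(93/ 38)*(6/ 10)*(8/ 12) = 93/ 95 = 0.98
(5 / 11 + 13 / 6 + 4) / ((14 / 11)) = 437 / 84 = 5.20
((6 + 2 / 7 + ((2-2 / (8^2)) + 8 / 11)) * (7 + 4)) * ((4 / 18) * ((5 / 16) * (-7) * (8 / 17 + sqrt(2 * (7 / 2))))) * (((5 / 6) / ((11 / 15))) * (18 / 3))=-922125 * sqrt(7) / 2816-922125 / 5984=-1020.47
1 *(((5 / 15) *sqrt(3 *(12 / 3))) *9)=6 *sqrt(3)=10.39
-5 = -5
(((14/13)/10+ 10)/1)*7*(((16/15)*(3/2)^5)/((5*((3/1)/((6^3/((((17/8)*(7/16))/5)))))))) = 245223936/5525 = 44384.42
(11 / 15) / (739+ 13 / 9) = 33 / 33320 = 0.00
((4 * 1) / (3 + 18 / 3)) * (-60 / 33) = -80 / 99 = -0.81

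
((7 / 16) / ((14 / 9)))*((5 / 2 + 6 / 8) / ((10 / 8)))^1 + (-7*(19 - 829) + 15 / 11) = 9982887 / 1760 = 5672.09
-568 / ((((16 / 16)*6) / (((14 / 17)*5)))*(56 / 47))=-16685 / 51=-327.16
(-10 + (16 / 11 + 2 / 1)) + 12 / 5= -228 / 55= -4.15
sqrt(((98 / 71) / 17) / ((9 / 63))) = 7 * sqrt(16898) / 1207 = 0.75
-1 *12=-12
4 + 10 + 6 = 20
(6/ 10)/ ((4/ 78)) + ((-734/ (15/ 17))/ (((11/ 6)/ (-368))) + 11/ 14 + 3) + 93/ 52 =3343251941/ 20020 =166995.60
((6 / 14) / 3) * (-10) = -10 / 7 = -1.43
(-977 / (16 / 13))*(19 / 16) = -241319 / 256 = -942.65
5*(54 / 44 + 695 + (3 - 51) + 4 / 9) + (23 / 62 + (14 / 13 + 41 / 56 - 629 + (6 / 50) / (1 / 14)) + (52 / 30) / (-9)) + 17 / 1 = 441544460267 / 167567400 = 2635.03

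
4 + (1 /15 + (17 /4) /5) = 59 /12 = 4.92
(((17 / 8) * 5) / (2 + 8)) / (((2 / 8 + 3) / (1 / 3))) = 17 / 156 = 0.11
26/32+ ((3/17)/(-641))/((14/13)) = 991315/1220464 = 0.81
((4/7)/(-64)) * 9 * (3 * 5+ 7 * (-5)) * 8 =90/7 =12.86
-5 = -5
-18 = -18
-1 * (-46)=46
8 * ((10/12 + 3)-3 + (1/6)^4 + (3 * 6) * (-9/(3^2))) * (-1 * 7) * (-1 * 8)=-7690.32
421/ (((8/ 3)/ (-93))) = -117459/ 8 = -14682.38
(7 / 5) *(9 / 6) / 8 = 0.26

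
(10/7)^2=2.04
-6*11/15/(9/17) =-374/45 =-8.31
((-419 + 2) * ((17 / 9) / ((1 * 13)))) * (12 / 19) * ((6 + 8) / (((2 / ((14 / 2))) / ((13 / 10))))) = -231574 / 95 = -2437.62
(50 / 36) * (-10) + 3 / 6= -241 / 18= -13.39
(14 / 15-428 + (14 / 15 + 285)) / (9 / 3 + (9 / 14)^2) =-414932 / 10035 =-41.35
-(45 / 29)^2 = -2025 / 841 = -2.41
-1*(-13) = 13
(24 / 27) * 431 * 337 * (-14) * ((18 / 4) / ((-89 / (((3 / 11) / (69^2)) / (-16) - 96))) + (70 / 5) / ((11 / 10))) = -296238979718731 / 9322038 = -31778349.30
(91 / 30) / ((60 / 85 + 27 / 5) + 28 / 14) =119 / 318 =0.37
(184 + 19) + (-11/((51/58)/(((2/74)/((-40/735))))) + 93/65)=34448623/163540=210.64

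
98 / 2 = 49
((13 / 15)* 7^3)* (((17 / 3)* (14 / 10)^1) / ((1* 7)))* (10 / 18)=187.17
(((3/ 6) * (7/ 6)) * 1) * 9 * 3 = 63/ 4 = 15.75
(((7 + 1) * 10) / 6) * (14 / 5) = 112 / 3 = 37.33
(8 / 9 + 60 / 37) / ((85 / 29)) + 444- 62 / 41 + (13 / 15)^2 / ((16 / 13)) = 41216923553 / 92840400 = 443.95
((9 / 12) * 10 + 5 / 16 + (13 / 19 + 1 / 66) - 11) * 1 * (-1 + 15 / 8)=-174727 / 80256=-2.18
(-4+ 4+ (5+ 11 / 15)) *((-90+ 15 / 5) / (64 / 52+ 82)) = -16211 / 2705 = -5.99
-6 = -6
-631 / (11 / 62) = -3556.55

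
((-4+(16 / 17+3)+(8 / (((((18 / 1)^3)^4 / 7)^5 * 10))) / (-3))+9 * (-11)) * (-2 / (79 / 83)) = 1085929805749907866597677314233648795646758634751384585279001759549732819611278197 / 5217081136143599092953812755830174614921432212714669240011230300329433565757440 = 208.15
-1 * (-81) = 81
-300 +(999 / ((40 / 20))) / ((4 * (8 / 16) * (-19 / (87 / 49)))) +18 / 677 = -815117469 / 2521148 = -323.31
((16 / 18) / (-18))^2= 0.00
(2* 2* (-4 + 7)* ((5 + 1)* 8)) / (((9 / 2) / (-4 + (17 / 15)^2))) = -78208 / 225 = -347.59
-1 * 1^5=-1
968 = 968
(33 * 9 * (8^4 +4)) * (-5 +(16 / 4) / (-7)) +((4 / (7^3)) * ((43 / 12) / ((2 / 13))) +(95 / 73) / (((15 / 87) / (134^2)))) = -998875427945 / 150234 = -6648797.40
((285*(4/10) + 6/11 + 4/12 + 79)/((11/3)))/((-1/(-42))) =2220.79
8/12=2/3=0.67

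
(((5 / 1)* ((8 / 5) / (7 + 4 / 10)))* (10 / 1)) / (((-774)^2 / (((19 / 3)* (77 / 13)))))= 146300 / 216116667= 0.00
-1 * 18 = -18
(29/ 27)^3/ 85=24389/ 1673055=0.01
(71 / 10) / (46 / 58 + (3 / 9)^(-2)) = 29 / 40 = 0.72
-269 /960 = -0.28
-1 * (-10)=10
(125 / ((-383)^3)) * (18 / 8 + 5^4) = -313625 / 224727548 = -0.00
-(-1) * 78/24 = 3.25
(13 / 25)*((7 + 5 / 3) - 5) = 143 / 75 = 1.91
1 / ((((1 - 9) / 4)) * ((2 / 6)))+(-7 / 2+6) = 1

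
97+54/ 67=97.81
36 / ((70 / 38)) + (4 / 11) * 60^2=511524 / 385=1328.63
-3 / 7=-0.43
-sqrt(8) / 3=-2*sqrt(2) / 3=-0.94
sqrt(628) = 2 * sqrt(157) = 25.06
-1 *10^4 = -10000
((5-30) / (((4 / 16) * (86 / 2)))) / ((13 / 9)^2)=-8100 / 7267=-1.11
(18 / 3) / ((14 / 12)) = 36 / 7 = 5.14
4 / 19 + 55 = 1049 / 19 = 55.21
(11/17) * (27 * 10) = 2970/17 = 174.71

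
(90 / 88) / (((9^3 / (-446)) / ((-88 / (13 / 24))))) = 35680 / 351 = 101.65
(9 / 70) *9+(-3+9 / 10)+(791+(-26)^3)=-587508 / 35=-16785.94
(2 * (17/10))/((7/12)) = 204/35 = 5.83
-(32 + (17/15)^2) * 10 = -332.84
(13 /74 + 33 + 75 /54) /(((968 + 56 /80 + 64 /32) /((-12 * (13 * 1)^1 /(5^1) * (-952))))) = 67034240 /63381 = 1057.64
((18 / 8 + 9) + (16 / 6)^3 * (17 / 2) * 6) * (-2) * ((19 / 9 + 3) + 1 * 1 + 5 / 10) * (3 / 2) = -4191299 / 216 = -19404.16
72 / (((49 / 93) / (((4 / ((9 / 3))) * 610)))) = 5446080 / 49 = 111144.49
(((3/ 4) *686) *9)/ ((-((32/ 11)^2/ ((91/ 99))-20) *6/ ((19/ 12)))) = 113.21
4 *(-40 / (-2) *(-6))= -480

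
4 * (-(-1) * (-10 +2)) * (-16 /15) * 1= 512 /15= 34.13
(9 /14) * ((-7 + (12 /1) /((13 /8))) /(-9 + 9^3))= 1 /2912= 0.00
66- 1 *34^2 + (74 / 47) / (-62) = -1090.03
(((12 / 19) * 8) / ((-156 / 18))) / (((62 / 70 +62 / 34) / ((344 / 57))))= -2456160 / 1891279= -1.30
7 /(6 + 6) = 7 /12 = 0.58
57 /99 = 0.58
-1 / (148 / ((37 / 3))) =-1 / 12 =-0.08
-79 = -79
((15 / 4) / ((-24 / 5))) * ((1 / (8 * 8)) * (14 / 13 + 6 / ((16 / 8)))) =-0.05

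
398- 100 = 298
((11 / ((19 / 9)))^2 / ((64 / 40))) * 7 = 343035 / 2888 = 118.78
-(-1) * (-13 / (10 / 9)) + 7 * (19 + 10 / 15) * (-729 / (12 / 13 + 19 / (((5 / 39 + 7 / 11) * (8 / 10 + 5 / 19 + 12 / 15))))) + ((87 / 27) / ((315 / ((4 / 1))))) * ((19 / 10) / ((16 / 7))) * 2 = -204846149146861 / 29060523900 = -7048.95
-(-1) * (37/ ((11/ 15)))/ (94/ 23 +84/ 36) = 38295/ 4873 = 7.86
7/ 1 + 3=10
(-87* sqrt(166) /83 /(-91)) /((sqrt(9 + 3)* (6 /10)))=145* sqrt(498) /45318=0.07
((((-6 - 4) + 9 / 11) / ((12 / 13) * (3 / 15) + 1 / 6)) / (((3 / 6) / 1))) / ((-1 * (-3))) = -26260 / 1507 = -17.43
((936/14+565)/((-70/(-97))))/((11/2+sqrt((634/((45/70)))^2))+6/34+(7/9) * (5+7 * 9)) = 65641743/78327725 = 0.84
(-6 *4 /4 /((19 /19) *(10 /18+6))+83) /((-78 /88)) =-213092 /2301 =-92.61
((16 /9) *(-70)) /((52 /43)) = -12040 /117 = -102.91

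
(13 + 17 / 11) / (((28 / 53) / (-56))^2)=1797760 / 11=163432.73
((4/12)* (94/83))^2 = 8836/62001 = 0.14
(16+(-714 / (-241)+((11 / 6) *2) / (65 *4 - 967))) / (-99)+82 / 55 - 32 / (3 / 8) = -21262655417 / 253024695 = -84.03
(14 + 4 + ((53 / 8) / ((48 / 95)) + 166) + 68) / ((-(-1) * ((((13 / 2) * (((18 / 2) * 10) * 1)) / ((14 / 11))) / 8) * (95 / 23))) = 1.12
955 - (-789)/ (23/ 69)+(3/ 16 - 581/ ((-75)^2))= 298987579/ 90000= 3322.08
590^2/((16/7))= 609175/4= 152293.75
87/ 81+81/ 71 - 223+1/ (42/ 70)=-420050/ 1917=-219.12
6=6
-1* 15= -15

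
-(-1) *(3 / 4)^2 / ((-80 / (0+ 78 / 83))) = -351 / 53120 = -0.01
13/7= 1.86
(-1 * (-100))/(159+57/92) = 1840/2937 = 0.63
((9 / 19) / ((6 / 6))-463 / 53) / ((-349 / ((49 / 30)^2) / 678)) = 225732416 / 5271645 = 42.82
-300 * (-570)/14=85500/7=12214.29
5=5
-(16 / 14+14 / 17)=-234 / 119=-1.97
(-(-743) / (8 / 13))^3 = 901148778179 / 512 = 1760056207.38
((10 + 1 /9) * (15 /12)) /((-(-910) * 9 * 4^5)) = 1 /663552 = 0.00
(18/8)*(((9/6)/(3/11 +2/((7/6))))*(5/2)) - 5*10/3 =-10135/816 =-12.42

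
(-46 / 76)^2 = 529 / 1444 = 0.37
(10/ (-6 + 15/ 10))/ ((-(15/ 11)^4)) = 58564/ 91125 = 0.64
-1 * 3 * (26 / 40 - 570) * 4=34161 / 5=6832.20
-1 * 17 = -17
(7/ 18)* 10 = 3.89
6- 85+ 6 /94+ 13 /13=-3663 /47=-77.94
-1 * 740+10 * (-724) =-7980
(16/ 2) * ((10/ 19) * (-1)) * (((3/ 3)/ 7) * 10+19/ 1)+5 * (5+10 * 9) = 51735/ 133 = 388.98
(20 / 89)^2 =400 / 7921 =0.05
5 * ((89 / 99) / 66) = 445 / 6534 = 0.07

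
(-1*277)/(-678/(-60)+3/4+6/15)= -5540/249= -22.25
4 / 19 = 0.21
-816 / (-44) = 204 / 11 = 18.55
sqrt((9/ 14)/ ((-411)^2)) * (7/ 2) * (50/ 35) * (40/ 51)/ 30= 0.00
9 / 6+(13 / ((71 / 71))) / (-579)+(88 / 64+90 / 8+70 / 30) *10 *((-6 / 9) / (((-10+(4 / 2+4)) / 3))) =353279 / 4632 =76.27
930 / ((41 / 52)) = 48360 / 41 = 1179.51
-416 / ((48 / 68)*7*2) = -884 / 21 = -42.10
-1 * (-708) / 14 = 354 / 7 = 50.57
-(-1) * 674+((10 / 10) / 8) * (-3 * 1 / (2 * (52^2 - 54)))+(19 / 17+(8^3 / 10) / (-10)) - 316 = 255161453 / 720800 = 354.00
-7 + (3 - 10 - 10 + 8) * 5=-52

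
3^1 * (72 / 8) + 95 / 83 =2336 / 83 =28.14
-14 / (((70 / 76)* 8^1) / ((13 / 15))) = -247 / 150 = -1.65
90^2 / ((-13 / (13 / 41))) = -8100 / 41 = -197.56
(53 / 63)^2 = 2809 / 3969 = 0.71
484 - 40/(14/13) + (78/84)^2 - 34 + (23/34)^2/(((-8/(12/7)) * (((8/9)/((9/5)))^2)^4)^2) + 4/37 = 753870379414779397279872722020473117/360060508721643520000000000000000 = 2093.73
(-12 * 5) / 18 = -10 / 3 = -3.33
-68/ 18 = -34/ 9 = -3.78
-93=-93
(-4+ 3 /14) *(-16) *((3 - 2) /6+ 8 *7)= 3402.10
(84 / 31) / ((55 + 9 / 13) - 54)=546 / 341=1.60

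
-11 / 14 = -0.79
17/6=2.83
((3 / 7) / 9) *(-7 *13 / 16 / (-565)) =13 / 27120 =0.00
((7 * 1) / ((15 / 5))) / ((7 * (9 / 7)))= 7 / 27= 0.26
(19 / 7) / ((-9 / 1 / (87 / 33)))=-551 / 693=-0.80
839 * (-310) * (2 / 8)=-130045 / 2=-65022.50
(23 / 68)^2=529 / 4624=0.11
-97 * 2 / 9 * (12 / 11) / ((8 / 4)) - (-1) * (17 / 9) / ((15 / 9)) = -1753 / 165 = -10.62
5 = 5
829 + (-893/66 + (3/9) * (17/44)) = 107659/132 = 815.60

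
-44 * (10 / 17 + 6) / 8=-616 / 17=-36.24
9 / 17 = 0.53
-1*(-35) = 35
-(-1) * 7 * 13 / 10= 91 / 10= 9.10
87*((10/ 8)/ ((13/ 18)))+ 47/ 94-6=1886/ 13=145.08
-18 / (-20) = 9 / 10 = 0.90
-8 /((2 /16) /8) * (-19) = 9728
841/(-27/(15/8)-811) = -4205/4127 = -1.02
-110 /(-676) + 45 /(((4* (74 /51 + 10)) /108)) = 10488145 /98696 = 106.27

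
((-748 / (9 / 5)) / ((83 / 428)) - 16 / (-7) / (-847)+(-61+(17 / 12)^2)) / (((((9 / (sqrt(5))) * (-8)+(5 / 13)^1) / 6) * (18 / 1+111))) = 50710186240025 / 1334597242937112+26369296844813 * sqrt(5) / 18536072818571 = 3.22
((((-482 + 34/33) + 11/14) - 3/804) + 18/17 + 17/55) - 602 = -5687468333/5262180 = -1080.82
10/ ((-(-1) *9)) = 10/ 9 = 1.11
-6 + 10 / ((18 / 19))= 41 / 9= 4.56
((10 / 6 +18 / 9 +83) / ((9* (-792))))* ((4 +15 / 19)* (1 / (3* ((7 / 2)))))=-845 / 152361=-0.01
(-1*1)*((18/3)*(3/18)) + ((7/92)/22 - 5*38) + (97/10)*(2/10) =-189.06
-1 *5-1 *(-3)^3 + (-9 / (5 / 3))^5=-14280157 / 3125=-4569.65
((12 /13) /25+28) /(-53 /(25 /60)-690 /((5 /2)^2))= -2278 /19305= -0.12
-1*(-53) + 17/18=971/18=53.94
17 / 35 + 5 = 5.49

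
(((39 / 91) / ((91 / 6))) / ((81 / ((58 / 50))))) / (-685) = -0.00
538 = 538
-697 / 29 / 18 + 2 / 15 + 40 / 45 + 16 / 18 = 0.58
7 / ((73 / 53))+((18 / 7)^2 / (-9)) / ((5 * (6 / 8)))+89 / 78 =8408263 / 1395030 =6.03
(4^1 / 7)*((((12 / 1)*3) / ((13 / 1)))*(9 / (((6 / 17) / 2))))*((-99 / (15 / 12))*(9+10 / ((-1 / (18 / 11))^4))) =-312377363136 / 605605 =-515810.41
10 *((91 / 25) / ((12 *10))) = 91 / 300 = 0.30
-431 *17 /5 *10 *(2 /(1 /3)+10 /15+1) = -337042 /3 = -112347.33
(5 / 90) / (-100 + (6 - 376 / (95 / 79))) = -95 / 695412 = -0.00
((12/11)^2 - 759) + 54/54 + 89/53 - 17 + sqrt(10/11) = -4951674/6413 + sqrt(110)/11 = -771.18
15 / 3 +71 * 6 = 431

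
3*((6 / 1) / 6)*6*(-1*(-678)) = 12204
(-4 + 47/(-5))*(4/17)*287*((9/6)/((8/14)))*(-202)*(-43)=-1753742487/85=-20632264.55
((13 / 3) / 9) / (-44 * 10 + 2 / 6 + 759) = 0.00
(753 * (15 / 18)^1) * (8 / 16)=1255 / 4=313.75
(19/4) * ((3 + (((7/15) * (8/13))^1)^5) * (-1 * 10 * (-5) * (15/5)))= 16081649350619/7518683250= 2138.89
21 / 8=2.62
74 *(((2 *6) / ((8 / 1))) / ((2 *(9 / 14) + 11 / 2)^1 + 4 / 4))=1554 / 109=14.26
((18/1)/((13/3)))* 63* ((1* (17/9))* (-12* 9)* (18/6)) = -2082024/13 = -160155.69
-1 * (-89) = 89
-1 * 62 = -62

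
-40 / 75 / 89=-8 / 1335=-0.01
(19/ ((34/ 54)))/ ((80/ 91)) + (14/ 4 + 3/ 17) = 51683/ 1360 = 38.00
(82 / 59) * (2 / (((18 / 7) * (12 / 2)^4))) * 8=287 / 43011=0.01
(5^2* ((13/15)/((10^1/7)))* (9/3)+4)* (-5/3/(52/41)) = -6765/104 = -65.05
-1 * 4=-4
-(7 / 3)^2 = -5.44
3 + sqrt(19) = 7.36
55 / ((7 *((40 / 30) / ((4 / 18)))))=55 / 42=1.31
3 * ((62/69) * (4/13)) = 248/299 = 0.83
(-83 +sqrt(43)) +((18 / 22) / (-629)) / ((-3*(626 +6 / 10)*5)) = -1799209838 / 21677227 +sqrt(43) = -76.44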